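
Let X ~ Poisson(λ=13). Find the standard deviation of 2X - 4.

For X ~ Poisson(λ=13):
Var(X) = 13
SD(X) = √(Var(X)) = √(13) = \sqrt{13}
SD(2X - 4) = |2| × SD(X) = 2 × \sqrt{13} = 2 \sqrt{13}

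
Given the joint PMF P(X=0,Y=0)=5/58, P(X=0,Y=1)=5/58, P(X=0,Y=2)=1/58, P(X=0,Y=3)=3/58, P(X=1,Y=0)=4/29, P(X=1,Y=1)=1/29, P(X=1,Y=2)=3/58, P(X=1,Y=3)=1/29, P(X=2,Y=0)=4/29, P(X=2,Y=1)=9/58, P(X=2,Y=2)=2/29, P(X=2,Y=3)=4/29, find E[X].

First find marginal of X:
P(X=0) = 7/29
P(X=1) = 15/58
P(X=2) = 1/2
E[X] = 0 × 7/29 + 1 × 15/58 + 2 × 1/2 = 73/58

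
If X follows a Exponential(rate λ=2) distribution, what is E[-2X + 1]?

For X ~ Exponential(rate λ=2):
E[X] = \frac{1}{2}
E[-2X + 1] = -2 × E[X] + 1 = 0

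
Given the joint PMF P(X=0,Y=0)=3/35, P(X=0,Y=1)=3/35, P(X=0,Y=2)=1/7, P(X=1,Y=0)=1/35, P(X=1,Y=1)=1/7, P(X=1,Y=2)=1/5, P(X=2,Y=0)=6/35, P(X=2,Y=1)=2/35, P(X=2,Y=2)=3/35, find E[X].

First find marginal of X:
P(X=0) = 11/35
P(X=1) = 13/35
P(X=2) = 11/35
E[X] = 0 × 11/35 + 1 × 13/35 + 2 × 11/35 = 1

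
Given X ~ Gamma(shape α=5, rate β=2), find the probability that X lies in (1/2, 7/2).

P(1/2 < X < 7/2) = ∫_{1/2}^{7/2} f(x) dx
where f(x) = \frac{4 x^{4} e^{- 2 x}}{3}
= \frac{-4553 + 65 e^{6}}{24 e^{7}}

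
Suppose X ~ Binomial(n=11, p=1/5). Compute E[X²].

Using the identity E[X²] = Var(X) + (E[X])²:
E[X] = \frac{11}{5}
Var(X) = \frac{44}{25}
E[X²] = \frac{44}{25} + (\frac{11}{5})²
= \frac{33}{5}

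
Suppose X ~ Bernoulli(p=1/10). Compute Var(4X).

For X ~ Bernoulli(p=1/10):
Var(X) = \frac{9}{100}
Var(4X) = (4)² × Var(X) = 16 × \frac{9}{100} = \frac{36}{25}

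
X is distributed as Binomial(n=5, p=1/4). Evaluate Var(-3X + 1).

For X ~ Binomial(n=5, p=1/4):
Var(X) = \frac{15}{16}
Var(-3X + 1) = (-3)² × Var(X) = 9 × \frac{15}{16} = \frac{135}{16}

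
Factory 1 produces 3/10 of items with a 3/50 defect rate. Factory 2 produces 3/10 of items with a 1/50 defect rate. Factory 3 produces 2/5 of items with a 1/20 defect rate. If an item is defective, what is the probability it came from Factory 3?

Using Bayes' theorem:
P(F1) = 3/10, P(D|F1) = 3/50
P(F2) = 3/10, P(D|F2) = 1/50
P(F3) = 2/5, P(D|F3) = 1/20
P(D) = P(D|F1)P(F1) + P(D|F2)P(F2) + P(D|F3)P(F3)
     = \frac{11}{250}
P(F3|D) = P(D|F3)P(F3) / P(D)
= \frac{5}{11}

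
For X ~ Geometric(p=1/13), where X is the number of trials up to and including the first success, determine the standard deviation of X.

For X ~ Geometric(p=1/13), where X is the number of trials up to and including the first success:
Var(X) = 156
SD(X) = √(Var(X)) = √(156) = 2 \sqrt{39}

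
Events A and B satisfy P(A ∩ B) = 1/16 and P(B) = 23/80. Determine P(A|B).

P(A|B) = P(A ∩ B) / P(B)
= (1/16) / (23/80)
= 5/23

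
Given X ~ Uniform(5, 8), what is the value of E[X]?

For X ~ Uniform(5, 8), the expected value is:
E[X] = \frac{13}{2}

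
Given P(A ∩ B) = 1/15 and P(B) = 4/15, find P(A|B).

P(A|B) = P(A ∩ B) / P(B)
= (1/15) / (4/15)
= 1/4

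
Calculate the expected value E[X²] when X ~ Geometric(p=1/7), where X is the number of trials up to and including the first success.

Using the identity E[X²] = Var(X) + (E[X])²:
E[X] = 7
Var(X) = 42
E[X²] = 42 + (7)²
= 91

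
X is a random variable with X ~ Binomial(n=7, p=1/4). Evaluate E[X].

For X ~ Binomial(n=7, p=1/4), the expected value is:
E[X] = \frac{7}{4}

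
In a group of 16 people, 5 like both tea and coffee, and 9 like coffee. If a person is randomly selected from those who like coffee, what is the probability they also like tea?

P(A ∩ B) = 5/16
P(B) = 9/16
P(A|B) = P(A ∩ B) / P(B) = (5/16) / (9/16) = 5/9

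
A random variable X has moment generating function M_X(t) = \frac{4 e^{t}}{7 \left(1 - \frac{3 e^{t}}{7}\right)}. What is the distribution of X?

The MGF M(t) = \frac{4 e^{t}}{7 \left(1 - \frac{3 e^{t}}{7}\right)} is the standard form for the Geometric distribution.
Comparing with the known MGF formula identifies: Geometric(p=4/7), X = trial number of first success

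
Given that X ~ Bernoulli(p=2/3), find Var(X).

For X ~ Bernoulli(p=2/3):
Var(X) = \frac{2}{9}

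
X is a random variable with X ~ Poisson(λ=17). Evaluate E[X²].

Using the identity E[X²] = Var(X) + (E[X])²:
E[X] = 17
Var(X) = 17
E[X²] = 17 + (17)²
= 306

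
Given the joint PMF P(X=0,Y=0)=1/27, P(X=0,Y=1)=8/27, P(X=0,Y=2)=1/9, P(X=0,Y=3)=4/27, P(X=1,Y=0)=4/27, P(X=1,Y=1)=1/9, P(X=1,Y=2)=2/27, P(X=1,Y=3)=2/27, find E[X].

First find marginal of X:
P(X=0) = 16/27
P(X=1) = 11/27
E[X] = 0 × 16/27 + 1 × 11/27 = 11/27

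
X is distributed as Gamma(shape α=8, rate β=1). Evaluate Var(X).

For X ~ Gamma(shape α=8, rate β=1):
Var(X) = 8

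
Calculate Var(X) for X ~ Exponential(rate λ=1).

For X ~ Exponential(rate λ=1):
Var(X) = 1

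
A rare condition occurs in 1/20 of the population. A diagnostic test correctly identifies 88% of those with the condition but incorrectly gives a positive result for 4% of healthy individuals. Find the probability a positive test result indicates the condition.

Let D = the rare event, + = positive/flagged.
P(D) = 1/20
P(+|D) = 88/100 = 22/25
P(+|D') = 4/100 = 1/25
P(+) = P(+|D)P(D) + P(+|D')P(D')
     = \frac{22}{25} × \frac{1}{20} + \frac{1}{25} × \frac{19}{20}
     = \frac{41}{500}
P(D|+) = P(+|D)P(D)/P(+) = \frac{22}{41}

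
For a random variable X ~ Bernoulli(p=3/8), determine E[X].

For X ~ Bernoulli(p=3/8), the expected value is:
E[X] = \frac{3}{8}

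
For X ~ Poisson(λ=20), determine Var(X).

For X ~ Poisson(λ=20):
Var(X) = 20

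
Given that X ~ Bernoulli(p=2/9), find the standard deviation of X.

For X ~ Bernoulli(p=2/9):
Var(X) = \frac{14}{81}
SD(X) = √(Var(X)) = √(\frac{14}{81}) = \frac{\sqrt{14}}{9}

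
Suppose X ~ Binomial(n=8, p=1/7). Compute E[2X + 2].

For X ~ Binomial(n=8, p=1/7):
E[X] = \frac{8}{7}
E[2X + 2] = 2 × E[X] + 2 = \frac{30}{7}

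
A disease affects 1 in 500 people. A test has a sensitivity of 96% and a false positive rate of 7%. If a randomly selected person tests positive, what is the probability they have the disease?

Let D = the rare event, + = positive/flagged.
P(D) = 1/500
P(+|D) = 96/100 = 24/25
P(+|D') = 7/100
P(+) = P(+|D)P(D) + P(+|D')P(D')
     = \frac{24}{25} × \frac{1}{500} + \frac{7}{100} × \frac{499}{500}
     = \frac{3589}{50000}
P(D|+) = P(+|D)P(D)/P(+) = \frac{96}{3589}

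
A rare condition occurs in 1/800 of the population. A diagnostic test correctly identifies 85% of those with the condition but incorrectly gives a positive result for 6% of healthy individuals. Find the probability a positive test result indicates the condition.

Let D = the rare event, + = positive/flagged.
P(D) = 1/800
P(+|D) = 85/100 = 17/20
P(+|D') = 6/100 = 3/50
P(+) = P(+|D)P(D) + P(+|D')P(D')
     = \frac{17}{20} × \frac{1}{800} + \frac{3}{50} × \frac{799}{800}
     = \frac{4879}{80000}
P(D|+) = P(+|D)P(D)/P(+) = \frac{5}{287}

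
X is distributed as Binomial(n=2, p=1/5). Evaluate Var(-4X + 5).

For X ~ Binomial(n=2, p=1/5):
Var(X) = \frac{8}{25}
Var(-4X + 5) = (-4)² × Var(X) = 16 × \frac{8}{25} = \frac{128}{25}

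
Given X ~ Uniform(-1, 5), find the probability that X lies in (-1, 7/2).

P(-1 < X < 7/2) = ∫_{-1}^{7/2} f(x) dx
where f(x) = \frac{1}{6}
= \frac{3}{4}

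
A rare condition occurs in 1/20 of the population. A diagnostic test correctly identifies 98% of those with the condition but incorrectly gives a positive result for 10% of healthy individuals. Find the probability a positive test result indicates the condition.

Let D = the rare event, + = positive/flagged.
P(D) = 1/20
P(+|D) = 98/100 = 49/50
P(+|D') = 10/100 = 1/10
P(+) = P(+|D)P(D) + P(+|D')P(D')
     = \frac{49}{50} × \frac{1}{20} + \frac{1}{10} × \frac{19}{20}
     = \frac{18}{125}
P(D|+) = P(+|D)P(D)/P(+) = \frac{49}{144}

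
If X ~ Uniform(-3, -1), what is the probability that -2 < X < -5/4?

P(-2 < X < -5/4) = ∫_{-2}^{-5/4} f(x) dx
where f(x) = \frac{1}{2}
= \frac{3}{8}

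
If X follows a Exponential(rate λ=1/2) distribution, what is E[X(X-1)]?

E[X(X-1)] = E[X² - X] = E[X²] - E[X]
E[X] = 2
E[X²] = Var(X) + (E[X])² = 4 + (2)² = 8
E[X(X-1)] = 8 - 2 = 6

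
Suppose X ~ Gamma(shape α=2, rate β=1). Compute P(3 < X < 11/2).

P(3 < X < 11/2) = ∫_{3}^{11/2} f(x) dx
where f(x) = x e^{- x}
= - \frac{13}{2 e^{\frac{11}{2}}} + \frac{4}{e^{3}}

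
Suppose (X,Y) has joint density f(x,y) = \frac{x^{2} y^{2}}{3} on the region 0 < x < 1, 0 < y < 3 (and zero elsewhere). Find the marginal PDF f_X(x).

f_X(x) = ∫_0^3 f(x,y) dy
= ∫_0^3 \frac{x^{2} y^{2}}{3} dy
= 3 x^{2} for 0 < x < 1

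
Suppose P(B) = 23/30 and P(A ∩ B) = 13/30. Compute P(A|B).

P(A|B) = P(A ∩ B) / P(B)
= (13/30) / (23/30)
= 13/23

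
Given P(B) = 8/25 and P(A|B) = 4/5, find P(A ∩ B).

By definition, P(A|B) = P(A ∩ B) / P(B)
So P(A ∩ B) = P(A|B) × P(B)
= 4/5 × 8/25
= 32/125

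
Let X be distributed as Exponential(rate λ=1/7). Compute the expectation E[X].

For X ~ Exponential(rate λ=1/7), the expected value is:
E[X] = 7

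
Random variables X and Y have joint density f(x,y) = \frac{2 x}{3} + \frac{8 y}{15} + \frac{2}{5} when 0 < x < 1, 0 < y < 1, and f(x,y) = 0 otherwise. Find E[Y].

E[Y] = ∫_0^1 ∫_0^1 y × f(x,y) dx dy
= \frac{49}{90}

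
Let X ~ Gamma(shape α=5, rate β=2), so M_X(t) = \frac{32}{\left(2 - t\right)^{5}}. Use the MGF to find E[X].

To find E[X], compute M^(1)(0):
M^(1)(t) = \frac{160}{\left(2 - t\right)^{6}}
M^(1)(0) = \frac{5}{2}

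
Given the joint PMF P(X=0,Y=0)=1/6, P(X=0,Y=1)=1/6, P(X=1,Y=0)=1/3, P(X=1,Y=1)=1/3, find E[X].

First find marginal of X:
P(X=0) = 1/3
P(X=1) = 2/3
E[X] = 0 × 1/3 + 1 × 2/3 = 2/3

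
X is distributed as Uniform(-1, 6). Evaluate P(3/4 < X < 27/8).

P(3/4 < X < 27/8) = ∫_{3/4}^{27/8} f(x) dx
where f(x) = \frac{1}{7}
= \frac{3}{8}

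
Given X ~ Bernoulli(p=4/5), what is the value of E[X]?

For X ~ Bernoulli(p=4/5), the expected value is:
E[X] = \frac{4}{5}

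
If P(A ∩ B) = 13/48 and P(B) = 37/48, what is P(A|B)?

P(A|B) = P(A ∩ B) / P(B)
= (13/48) / (37/48)
= 13/37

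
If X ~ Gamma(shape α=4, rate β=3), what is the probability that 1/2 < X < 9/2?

P(1/2 < X < 9/2) = ∫_{1/2}^{9/2} f(x) dx
where f(x) = \frac{27 x^{3} e^{- 3 x}}{2}
= \frac{-8251 + 67 e^{12}}{16 e^{\frac{27}{2}}}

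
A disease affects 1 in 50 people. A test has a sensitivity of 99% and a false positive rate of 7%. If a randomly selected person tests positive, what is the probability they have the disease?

Let D = the rare event, + = positive/flagged.
P(D) = 1/50
P(+|D) = 99/100
P(+|D') = 7/100
P(+) = P(+|D)P(D) + P(+|D')P(D')
     = \frac{99}{100} × \frac{1}{50} + \frac{7}{100} × \frac{49}{50}
     = \frac{221}{2500}
P(D|+) = P(+|D)P(D)/P(+) = \frac{99}{442}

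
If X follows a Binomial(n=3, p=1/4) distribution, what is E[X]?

For X ~ Binomial(n=3, p=1/4), the expected value is:
E[X] = \frac{3}{4}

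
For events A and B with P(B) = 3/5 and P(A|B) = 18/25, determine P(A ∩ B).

By definition, P(A|B) = P(A ∩ B) / P(B)
So P(A ∩ B) = P(A|B) × P(B)
= 18/25 × 3/5
= 54/125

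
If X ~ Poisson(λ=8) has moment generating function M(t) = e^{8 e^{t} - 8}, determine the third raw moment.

To find E[X^3], compute M^(3)(0):
M^(1)(t) = 8 e^{t} e^{8 e^{t} - 8}
M^(2)(t) = 64 e^{2 t} e^{8 e^{t} - 8} + 8 e^{t} e^{8 e^{t} - 8}
M^(3)(t) = 512 e^{3 t} e^{8 e^{t} - 8} + 192 e^{2 t} e^{8 e^{t} - 8} + 8 e^{t} e^{8 e^{t} - 8}
M^(3)(0) = 712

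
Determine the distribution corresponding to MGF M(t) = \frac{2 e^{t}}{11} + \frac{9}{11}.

The MGF M(t) = \frac{2 e^{t}}{11} + \frac{9}{11} is the standard form for the Bernoulli distribution.
Comparing with the known MGF formula identifies: Bernoulli(p=2/11)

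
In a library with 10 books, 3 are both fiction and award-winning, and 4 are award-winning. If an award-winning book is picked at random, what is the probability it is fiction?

P(A ∩ B) = 3/10
P(B) = 4/10 = 2/5
P(A|B) = P(A ∩ B) / P(B) = (3/10) / (2/5) = 3/4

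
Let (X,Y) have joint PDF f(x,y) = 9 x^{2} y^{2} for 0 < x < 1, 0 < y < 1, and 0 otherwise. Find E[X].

E[X] = ∫_0^1 ∫_0^1 x × f(x,y) dy dx
= ∫_0^1 ∫_0^1 x × (9 x^{2} y^{2}) dy dx
= \frac{3}{4}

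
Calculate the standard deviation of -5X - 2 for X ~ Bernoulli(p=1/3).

For X ~ Bernoulli(p=1/3):
Var(X) = \frac{2}{9}
SD(X) = √(Var(X)) = √(\frac{2}{9}) = \frac{\sqrt{2}}{3}
SD(-5X - 2) = |-5| × SD(X) = 5 × \frac{\sqrt{2}}{3} = \frac{5 \sqrt{2}}{3}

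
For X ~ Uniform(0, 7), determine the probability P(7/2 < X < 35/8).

P(7/2 < X < 35/8) = ∫_{7/2}^{35/8} f(x) dx
where f(x) = \frac{1}{7}
= \frac{1}{8}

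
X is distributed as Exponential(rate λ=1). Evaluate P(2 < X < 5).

P(2 < X < 5) = ∫_{2}^{5} f(x) dx
where f(x) = e^{- x}
= - \frac{1 - e^{3}}{e^{5}}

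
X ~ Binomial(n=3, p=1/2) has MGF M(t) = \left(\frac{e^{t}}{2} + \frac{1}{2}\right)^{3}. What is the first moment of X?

To find E[X], compute M^(1)(0):
M^(1)(t) = \frac{3 \left(\frac{e^{t}}{2} + \frac{1}{2}\right)^{2} e^{t}}{2}
M^(1)(0) = \frac{3}{2}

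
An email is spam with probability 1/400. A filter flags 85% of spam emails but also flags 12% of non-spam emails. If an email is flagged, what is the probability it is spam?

Let D = the rare event, + = positive/flagged.
P(D) = 1/400
P(+|D) = 85/100 = 17/20
P(+|D') = 12/100 = 3/25
P(+) = P(+|D)P(D) + P(+|D')P(D')
     = \frac{17}{20} × \frac{1}{400} + \frac{3}{25} × \frac{399}{400}
     = \frac{4873}{40000}
P(D|+) = P(+|D)P(D)/P(+) = \frac{85}{4873}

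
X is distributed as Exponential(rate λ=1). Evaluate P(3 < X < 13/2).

P(3 < X < 13/2) = ∫_{3}^{13/2} f(x) dx
where f(x) = e^{- x}
= - \frac{1}{e^{\frac{13}{2}}} + e^{-3}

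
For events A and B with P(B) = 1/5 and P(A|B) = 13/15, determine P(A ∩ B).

By definition, P(A|B) = P(A ∩ B) / P(B)
So P(A ∩ B) = P(A|B) × P(B)
= 13/15 × 1/5
= 13/75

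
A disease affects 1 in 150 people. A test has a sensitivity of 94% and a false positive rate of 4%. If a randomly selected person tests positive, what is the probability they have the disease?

Let D = the rare event, + = positive/flagged.
P(D) = 1/150
P(+|D) = 94/100 = 47/50
P(+|D') = 4/100 = 1/25
P(+) = P(+|D)P(D) + P(+|D')P(D')
     = \frac{47}{50} × \frac{1}{150} + \frac{1}{25} × \frac{149}{150}
     = \frac{23}{500}
P(D|+) = P(+|D)P(D)/P(+) = \frac{47}{345}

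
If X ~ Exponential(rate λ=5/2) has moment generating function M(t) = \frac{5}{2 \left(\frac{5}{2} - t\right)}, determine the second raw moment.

To find E[X^2], compute M^(2)(0):
M^(1)(t) = \frac{5}{2 \left(\frac{5}{2} - t\right)^{2}}
M^(2)(t) = \frac{5}{\left(\frac{5}{2} - t\right)^{3}}
M^(2)(0) = \frac{8}{25}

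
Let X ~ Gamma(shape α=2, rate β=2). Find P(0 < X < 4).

P(0 < X < 4) = ∫_{0}^{4} f(x) dx
where f(x) = 4 x e^{- 2 x}
= 1 - \frac{9}{e^{8}}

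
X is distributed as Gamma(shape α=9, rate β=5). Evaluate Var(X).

For X ~ Gamma(shape α=9, rate β=5):
Var(X) = \frac{9}{25}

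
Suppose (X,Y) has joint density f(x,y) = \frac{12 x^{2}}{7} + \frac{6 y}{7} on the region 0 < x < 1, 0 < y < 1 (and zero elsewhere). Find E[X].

E[X] = ∫_0^1 ∫_0^1 x × f(x,y) dy dx
= ∫_0^1 ∫_0^1 x × (\frac{12 x^{2}}{7} + \frac{6 y}{7}) dy dx
= \frac{9}{14}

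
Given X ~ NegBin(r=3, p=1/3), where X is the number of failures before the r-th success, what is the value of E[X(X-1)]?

E[X(X-1)] = E[X² - X] = E[X²] - E[X]
E[X] = 6
E[X²] = Var(X) + (E[X])² = 18 + (6)² = 54
E[X(X-1)] = 54 - 6 = 48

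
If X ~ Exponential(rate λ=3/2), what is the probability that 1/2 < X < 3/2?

P(1/2 < X < 3/2) = ∫_{1/2}^{3/2} f(x) dx
where f(x) = \frac{3 e^{- \frac{3 x}{2}}}{2}
= - \frac{1 - e^{\frac{3}{2}}}{e^{\frac{9}{4}}}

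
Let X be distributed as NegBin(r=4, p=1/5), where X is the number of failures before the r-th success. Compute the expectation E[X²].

Using the identity E[X²] = Var(X) + (E[X])²:
E[X] = 16
Var(X) = 80
E[X²] = 80 + (16)²
= 336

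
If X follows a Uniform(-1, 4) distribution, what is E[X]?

For X ~ Uniform(-1, 4), the expected value is:
E[X] = \frac{3}{2}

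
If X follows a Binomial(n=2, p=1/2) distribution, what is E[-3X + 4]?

For X ~ Binomial(n=2, p=1/2):
E[X] = 1
E[-3X + 4] = -3 × E[X] + 4 = 1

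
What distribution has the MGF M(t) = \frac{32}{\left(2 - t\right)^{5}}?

The MGF M(t) = \frac{32}{\left(2 - t\right)^{5}} is the standard form for the Gamma distribution.
Comparing with the known MGF formula identifies: Gamma(shape α=5, rate β=2)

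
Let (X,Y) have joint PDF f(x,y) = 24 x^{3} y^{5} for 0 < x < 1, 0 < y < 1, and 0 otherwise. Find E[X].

E[X] = ∫_0^1 ∫_0^1 x × f(x,y) dy dx
= ∫_0^1 ∫_0^1 x × (24 x^{3} y^{5}) dy dx
= \frac{4}{5}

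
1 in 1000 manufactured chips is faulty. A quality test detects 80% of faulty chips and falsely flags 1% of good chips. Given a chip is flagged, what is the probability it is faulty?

Let D = the rare event, + = positive/flagged.
P(D) = 1/1000
P(+|D) = 80/100 = 4/5
P(+|D') = 1/100
P(+) = P(+|D)P(D) + P(+|D')P(D')
     = \frac{4}{5} × \frac{1}{1000} + \frac{1}{100} × \frac{999}{1000}
     = \frac{1079}{100000}
P(D|+) = P(+|D)P(D)/P(+) = \frac{80}{1079}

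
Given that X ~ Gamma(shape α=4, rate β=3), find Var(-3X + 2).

For X ~ Gamma(shape α=4, rate β=3):
Var(X) = \frac{4}{9}
Var(-3X + 2) = (-3)² × Var(X) = 9 × \frac{4}{9} = 4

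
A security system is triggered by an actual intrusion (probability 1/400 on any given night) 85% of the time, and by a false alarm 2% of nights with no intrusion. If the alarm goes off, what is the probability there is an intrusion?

Let D = the rare event, + = positive/flagged.
P(D) = 1/400
P(+|D) = 85/100 = 17/20
P(+|D') = 2/100 = 1/50
P(+) = P(+|D)P(D) + P(+|D')P(D')
     = \frac{17}{20} × \frac{1}{400} + \frac{1}{50} × \frac{399}{400}
     = \frac{883}{40000}
P(D|+) = P(+|D)P(D)/P(+) = \frac{85}{883}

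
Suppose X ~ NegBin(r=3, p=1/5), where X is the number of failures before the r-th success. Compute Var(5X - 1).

For X ~ NegBin(r=3, p=1/5), where X is the number of failures before the r-th success:
Var(X) = 60
Var(5X - 1) = (5)² × Var(X) = 25 × 60 = 1500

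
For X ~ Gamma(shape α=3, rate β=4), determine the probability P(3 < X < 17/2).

P(3 < X < 17/2) = ∫_{3}^{17/2} f(x) dx
where f(x) = 32 x^{2} e^{- 4 x}
= \frac{-613 + 85 e^{22}}{e^{34}}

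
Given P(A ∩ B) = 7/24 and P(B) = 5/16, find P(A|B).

P(A|B) = P(A ∩ B) / P(B)
= (7/24) / (5/16)
= 14/15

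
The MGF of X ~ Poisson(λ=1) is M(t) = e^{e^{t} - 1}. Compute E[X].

To find E[X], compute M^(1)(0):
M^(1)(t) = e^{t} e^{e^{t} - 1}
M^(1)(0) = 1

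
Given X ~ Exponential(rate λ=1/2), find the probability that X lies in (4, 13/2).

P(4 < X < 13/2) = ∫_{4}^{13/2} f(x) dx
where f(x) = \frac{e^{- \frac{x}{2}}}{2}
= - \frac{1}{e^{\frac{13}{4}}} + e^{-2}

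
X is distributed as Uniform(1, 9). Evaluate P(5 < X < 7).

P(5 < X < 7) = ∫_{5}^{7} f(x) dx
where f(x) = \frac{1}{8}
= \frac{1}{4}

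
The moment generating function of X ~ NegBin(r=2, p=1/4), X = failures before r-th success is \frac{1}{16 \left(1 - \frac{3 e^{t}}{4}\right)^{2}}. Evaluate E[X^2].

To find E[X^2], compute M^(2)(0):
M^(1)(t) = \frac{3 e^{t}}{32 \left(1 - \frac{3 e^{t}}{4}\right)^{3}}
M^(2)(t) = \frac{3 e^{t}}{32 \left(1 - \frac{3 e^{t}}{4}\right)^{3}} + \frac{27 e^{2 t}}{128 \left(1 - \frac{3 e^{t}}{4}\right)^{4}}
M^(2)(0) = 60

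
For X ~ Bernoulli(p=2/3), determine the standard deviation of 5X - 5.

For X ~ Bernoulli(p=2/3):
Var(X) = \frac{2}{9}
SD(X) = √(Var(X)) = √(\frac{2}{9}) = \frac{\sqrt{2}}{3}
SD(5X - 5) = |5| × SD(X) = 5 × \frac{\sqrt{2}}{3} = \frac{5 \sqrt{2}}{3}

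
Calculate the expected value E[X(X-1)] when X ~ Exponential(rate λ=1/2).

E[X(X-1)] = E[X² - X] = E[X²] - E[X]
E[X] = 2
E[X²] = Var(X) + (E[X])² = 4 + (2)² = 8
E[X(X-1)] = 8 - 2 = 6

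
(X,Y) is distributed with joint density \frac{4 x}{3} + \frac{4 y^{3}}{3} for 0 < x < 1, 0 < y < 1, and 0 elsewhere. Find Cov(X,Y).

E[XY] = ∫∫ xy × f(x,y) dx dy = \frac{16}{45}
E[X] = \frac{11}{18}
E[Y] = \frac{3}{5}
Cov(X,Y) = E[XY] - E[X]E[Y] = - \frac{1}{90}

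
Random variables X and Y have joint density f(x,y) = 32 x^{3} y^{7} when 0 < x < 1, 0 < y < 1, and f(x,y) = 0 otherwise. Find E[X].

E[X] = ∫_0^1 ∫_0^1 x × f(x,y) dy dx
= ∫_0^1 ∫_0^1 x × (32 x^{3} y^{7}) dy dx
= \frac{4}{5}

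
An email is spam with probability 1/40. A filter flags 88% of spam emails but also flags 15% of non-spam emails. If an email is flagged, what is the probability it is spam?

Let D = the rare event, + = positive/flagged.
P(D) = 1/40
P(+|D) = 88/100 = 22/25
P(+|D') = 15/100 = 3/20
P(+) = P(+|D)P(D) + P(+|D')P(D')
     = \frac{22}{25} × \frac{1}{40} + \frac{3}{20} × \frac{39}{40}
     = \frac{673}{4000}
P(D|+) = P(+|D)P(D)/P(+) = \frac{88}{673}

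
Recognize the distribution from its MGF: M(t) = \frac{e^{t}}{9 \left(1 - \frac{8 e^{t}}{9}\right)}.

The MGF M(t) = \frac{e^{t}}{9 \left(1 - \frac{8 e^{t}}{9}\right)} is the standard form for the Geometric distribution.
Comparing with the known MGF formula identifies: Geometric(p=1/9), X = trial number of first success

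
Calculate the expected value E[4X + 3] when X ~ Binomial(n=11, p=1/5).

For X ~ Binomial(n=11, p=1/5):
E[X] = \frac{11}{5}
E[4X + 3] = 4 × E[X] + 3 = \frac{59}{5}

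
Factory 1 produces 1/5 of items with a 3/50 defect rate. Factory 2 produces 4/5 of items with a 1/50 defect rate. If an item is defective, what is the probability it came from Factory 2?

Using Bayes' theorem:
P(F1) = 1/5, P(D|F1) = 3/50
P(F2) = 4/5, P(D|F2) = 1/50
P(D) = P(D|F1)P(F1) + P(D|F2)P(F2)
     = \frac{7}{250}
P(F2|D) = P(D|F2)P(F2) / P(D)
= \frac{4}{7}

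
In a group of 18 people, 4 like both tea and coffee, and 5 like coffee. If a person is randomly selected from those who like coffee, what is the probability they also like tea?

P(A ∩ B) = 4/18 = 2/9
P(B) = 5/18
P(A|B) = P(A ∩ B) / P(B) = (2/9) / (5/18) = 4/5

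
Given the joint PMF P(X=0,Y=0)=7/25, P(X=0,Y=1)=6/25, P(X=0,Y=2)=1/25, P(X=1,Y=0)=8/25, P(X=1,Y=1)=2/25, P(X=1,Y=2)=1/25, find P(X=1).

P(X=1) = P(X=1,Y=0) + P(X=1,Y=1) + P(X=1,Y=2)
= 8/25 + 2/25 + 1/25
= 11/25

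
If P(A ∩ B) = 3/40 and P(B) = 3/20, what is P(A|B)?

P(A|B) = P(A ∩ B) / P(B)
= (3/40) / (3/20)
= 1/2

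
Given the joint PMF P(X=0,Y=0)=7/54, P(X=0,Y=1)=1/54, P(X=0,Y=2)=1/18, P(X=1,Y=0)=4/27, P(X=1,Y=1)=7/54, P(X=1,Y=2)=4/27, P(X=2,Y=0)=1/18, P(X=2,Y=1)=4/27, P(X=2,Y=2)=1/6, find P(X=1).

P(X=1) = P(X=1,Y=0) + P(X=1,Y=1) + P(X=1,Y=2)
= 4/27 + 7/54 + 4/27
= 23/54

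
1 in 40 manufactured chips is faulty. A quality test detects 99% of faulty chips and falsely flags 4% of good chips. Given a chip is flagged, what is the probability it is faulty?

Let D = the rare event, + = positive/flagged.
P(D) = 1/40
P(+|D) = 99/100
P(+|D') = 4/100 = 1/25
P(+) = P(+|D)P(D) + P(+|D')P(D')
     = \frac{99}{100} × \frac{1}{40} + \frac{1}{25} × \frac{39}{40}
     = \frac{51}{800}
P(D|+) = P(+|D)P(D)/P(+) = \frac{33}{85}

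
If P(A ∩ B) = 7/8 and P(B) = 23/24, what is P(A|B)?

P(A|B) = P(A ∩ B) / P(B)
= (7/8) / (23/24)
= 21/23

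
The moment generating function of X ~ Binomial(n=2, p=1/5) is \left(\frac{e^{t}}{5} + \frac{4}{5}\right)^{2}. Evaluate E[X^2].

To find E[X^2], compute M^(2)(0):
M^(1)(t) = \frac{2 \left(\frac{e^{t}}{5} + \frac{4}{5}\right) e^{t}}{5}
M^(2)(t) = \frac{2 \left(\frac{e^{t}}{5} + \frac{4}{5}\right) e^{t}}{5} + \frac{2 e^{2 t}}{25}
M^(2)(0) = \frac{12}{25}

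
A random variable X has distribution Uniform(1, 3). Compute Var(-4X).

For X ~ Uniform(1, 3):
Var(X) = \frac{1}{3}
Var(-4X) = (-4)² × Var(X) = 16 × \frac{1}{3} = \frac{16}{3}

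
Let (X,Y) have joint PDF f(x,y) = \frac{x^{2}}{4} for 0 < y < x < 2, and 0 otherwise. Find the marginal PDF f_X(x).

f_X(x) = ∫_0^x \frac{x^{2}}{4} dy = \frac{x^{3}}{4}
for 0 < x < 2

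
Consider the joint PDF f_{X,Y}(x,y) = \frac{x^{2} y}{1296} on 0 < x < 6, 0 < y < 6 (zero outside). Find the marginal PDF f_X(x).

f_X(x) = ∫_0^6 f(x,y) dy
= ∫_0^6 \frac{x^{2} y}{1296} dy
= \frac{x^{2}}{72} for 0 < x < 6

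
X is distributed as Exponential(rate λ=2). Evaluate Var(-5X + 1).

For X ~ Exponential(rate λ=2):
Var(X) = \frac{1}{4}
Var(-5X + 1) = (-5)² × Var(X) = 25 × \frac{1}{4} = \frac{25}{4}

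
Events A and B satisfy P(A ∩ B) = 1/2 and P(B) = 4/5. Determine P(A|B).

P(A|B) = P(A ∩ B) / P(B)
= (1/2) / (4/5)
= 5/8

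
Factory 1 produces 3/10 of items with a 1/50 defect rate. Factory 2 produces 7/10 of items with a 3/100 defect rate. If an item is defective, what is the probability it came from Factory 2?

Using Bayes' theorem:
P(F1) = 3/10, P(D|F1) = 1/50
P(F2) = 7/10, P(D|F2) = 3/100
P(D) = P(D|F1)P(F1) + P(D|F2)P(F2)
     = \frac{27}{1000}
P(F2|D) = P(D|F2)P(F2) / P(D)
= \frac{7}{9}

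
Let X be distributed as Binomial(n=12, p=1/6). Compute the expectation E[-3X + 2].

For X ~ Binomial(n=12, p=1/6):
E[X] = 2
E[-3X + 2] = -3 × E[X] + 2 = -4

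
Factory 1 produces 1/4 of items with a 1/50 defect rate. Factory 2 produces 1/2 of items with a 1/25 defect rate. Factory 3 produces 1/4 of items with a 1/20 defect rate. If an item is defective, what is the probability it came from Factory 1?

Using Bayes' theorem:
P(F1) = 1/4, P(D|F1) = 1/50
P(F2) = 1/2, P(D|F2) = 1/25
P(F3) = 1/4, P(D|F3) = 1/20
P(D) = P(D|F1)P(F1) + P(D|F2)P(F2) + P(D|F3)P(F3)
     = \frac{3}{80}
P(F1|D) = P(D|F1)P(F1) / P(D)
= \frac{2}{15}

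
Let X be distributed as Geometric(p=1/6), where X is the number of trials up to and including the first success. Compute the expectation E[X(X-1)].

E[X(X-1)] = E[X² - X] = E[X²] - E[X]
E[X] = 6
E[X²] = Var(X) + (E[X])² = 30 + (6)² = 66
E[X(X-1)] = 66 - 6 = 60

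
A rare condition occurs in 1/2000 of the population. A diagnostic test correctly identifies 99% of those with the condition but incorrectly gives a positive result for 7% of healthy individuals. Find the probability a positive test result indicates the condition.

Let D = the rare event, + = positive/flagged.
P(D) = 1/2000
P(+|D) = 99/100
P(+|D') = 7/100
P(+) = P(+|D)P(D) + P(+|D')P(D')
     = \frac{99}{100} × \frac{1}{2000} + \frac{7}{100} × \frac{1999}{2000}
     = \frac{3523}{50000}
P(D|+) = P(+|D)P(D)/P(+) = \frac{99}{14092}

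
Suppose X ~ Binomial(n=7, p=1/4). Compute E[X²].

Using the identity E[X²] = Var(X) + (E[X])²:
E[X] = \frac{7}{4}
Var(X) = \frac{21}{16}
E[X²] = \frac{21}{16} + (\frac{7}{4})²
= \frac{35}{8}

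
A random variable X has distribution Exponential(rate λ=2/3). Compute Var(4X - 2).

For X ~ Exponential(rate λ=2/3):
Var(X) = \frac{9}{4}
Var(4X - 2) = (4)² × Var(X) = 16 × \frac{9}{4} = 36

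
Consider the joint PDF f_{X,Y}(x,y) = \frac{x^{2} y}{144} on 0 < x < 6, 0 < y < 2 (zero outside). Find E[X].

f_X(x) = ∫_0^2 \frac{x^{2} y}{144} dy = \frac{x^{2}}{72}
E[X] = ∫_0^6 x × (\frac{x^{2}}{72}) dx = \frac{9}{2}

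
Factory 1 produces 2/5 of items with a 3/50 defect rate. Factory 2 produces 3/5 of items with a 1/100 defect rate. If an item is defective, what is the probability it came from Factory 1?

Using Bayes' theorem:
P(F1) = 2/5, P(D|F1) = 3/50
P(F2) = 3/5, P(D|F2) = 1/100
P(D) = P(D|F1)P(F1) + P(D|F2)P(F2)
     = \frac{3}{100}
P(F1|D) = P(D|F1)P(F1) / P(D)
= \frac{4}{5}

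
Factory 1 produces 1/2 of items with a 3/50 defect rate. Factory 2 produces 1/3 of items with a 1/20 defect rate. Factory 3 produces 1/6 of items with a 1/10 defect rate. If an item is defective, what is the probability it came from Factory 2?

Using Bayes' theorem:
P(F1) = 1/2, P(D|F1) = 3/50
P(F2) = 1/3, P(D|F2) = 1/20
P(F3) = 1/6, P(D|F3) = 1/10
P(D) = P(D|F1)P(F1) + P(D|F2)P(F2) + P(D|F3)P(F3)
     = \frac{19}{300}
P(F2|D) = P(D|F2)P(F2) / P(D)
= \frac{5}{19}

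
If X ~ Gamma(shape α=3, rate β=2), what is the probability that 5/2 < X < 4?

P(5/2 < X < 4) = ∫_{5/2}^{4} f(x) dx
where f(x) = 4 x^{2} e^{- 2 x}
= \frac{-82 + 37 e^{3}}{2 e^{8}}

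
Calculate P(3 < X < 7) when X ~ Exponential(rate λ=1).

P(3 < X < 7) = ∫_{3}^{7} f(x) dx
where f(x) = e^{- x}
= - \frac{1 - e^{4}}{e^{7}}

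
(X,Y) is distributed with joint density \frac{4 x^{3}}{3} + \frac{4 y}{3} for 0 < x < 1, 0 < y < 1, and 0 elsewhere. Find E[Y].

E[Y] = ∫_0^1 ∫_0^1 y × f(x,y) dx dy
= \frac{11}{18}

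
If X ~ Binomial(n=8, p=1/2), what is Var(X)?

For X ~ Binomial(n=8, p=1/2):
Var(X) = 2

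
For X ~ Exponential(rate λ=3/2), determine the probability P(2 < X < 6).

P(2 < X < 6) = ∫_{2}^{6} f(x) dx
where f(x) = \frac{3 e^{- \frac{3 x}{2}}}{2}
= - \frac{1 - e^{6}}{e^{9}}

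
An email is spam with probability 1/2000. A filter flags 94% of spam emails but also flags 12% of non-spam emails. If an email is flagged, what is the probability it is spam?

Let D = the rare event, + = positive/flagged.
P(D) = 1/2000
P(+|D) = 94/100 = 47/50
P(+|D') = 12/100 = 3/25
P(+) = P(+|D)P(D) + P(+|D')P(D')
     = \frac{47}{50} × \frac{1}{2000} + \frac{3}{25} × \frac{1999}{2000}
     = \frac{12041}{100000}
P(D|+) = P(+|D)P(D)/P(+) = \frac{47}{12041}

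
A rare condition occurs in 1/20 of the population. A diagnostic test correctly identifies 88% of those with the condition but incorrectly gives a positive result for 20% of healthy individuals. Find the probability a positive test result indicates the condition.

Let D = the rare event, + = positive/flagged.
P(D) = 1/20
P(+|D) = 88/100 = 22/25
P(+|D') = 20/100 = 1/5
P(+) = P(+|D)P(D) + P(+|D')P(D')
     = \frac{22}{25} × \frac{1}{20} + \frac{1}{5} × \frac{19}{20}
     = \frac{117}{500}
P(D|+) = P(+|D)P(D)/P(+) = \frac{22}{117}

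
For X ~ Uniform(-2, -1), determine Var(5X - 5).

For X ~ Uniform(-2, -1):
Var(X) = \frac{1}{12}
Var(5X - 5) = (5)² × Var(X) = 25 × \frac{1}{12} = \frac{25}{12}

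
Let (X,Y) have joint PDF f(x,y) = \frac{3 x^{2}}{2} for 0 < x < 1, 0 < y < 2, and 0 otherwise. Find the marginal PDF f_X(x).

f_X(x) = ∫_0^2 f(x,y) dy
= ∫_0^2 \frac{3 x^{2}}{2} dy
= 3 x^{2} for 0 < x < 1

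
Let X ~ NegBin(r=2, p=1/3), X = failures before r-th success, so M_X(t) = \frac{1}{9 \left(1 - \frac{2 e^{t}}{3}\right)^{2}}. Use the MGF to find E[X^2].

To find E[X^2], compute M^(2)(0):
M^(1)(t) = \frac{4 e^{t}}{27 \left(1 - \frac{2 e^{t}}{3}\right)^{3}}
M^(2)(t) = \frac{4 e^{t}}{27 \left(1 - \frac{2 e^{t}}{3}\right)^{3}} + \frac{8 e^{2 t}}{27 \left(1 - \frac{2 e^{t}}{3}\right)^{4}}
M^(2)(0) = 28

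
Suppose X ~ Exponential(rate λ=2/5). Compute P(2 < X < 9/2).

P(2 < X < 9/2) = ∫_{2}^{9/2} f(x) dx
where f(x) = \frac{2 e^{- \frac{2 x}{5}}}{5}
= - \frac{1 - e}{e^{\frac{9}{5}}}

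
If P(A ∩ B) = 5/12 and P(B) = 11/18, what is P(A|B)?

P(A|B) = P(A ∩ B) / P(B)
= (5/12) / (11/18)
= 15/22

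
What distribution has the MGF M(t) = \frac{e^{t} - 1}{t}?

The MGF M(t) = \frac{e^{t} - 1}{t} is the standard form for the Uniform distribution.
Comparing with the known MGF formula identifies: Uniform(0, 1)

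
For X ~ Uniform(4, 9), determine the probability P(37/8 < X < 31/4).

P(37/8 < X < 31/4) = ∫_{37/8}^{31/4} f(x) dx
where f(x) = \frac{1}{5}
= \frac{5}{8}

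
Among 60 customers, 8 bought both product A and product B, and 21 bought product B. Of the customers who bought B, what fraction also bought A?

P(A ∩ B) = 8/60 = 2/15
P(B) = 21/60 = 7/20
P(A|B) = P(A ∩ B) / P(B) = (2/15) / (7/20) = 8/21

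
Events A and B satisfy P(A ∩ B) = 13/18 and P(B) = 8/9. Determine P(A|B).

P(A|B) = P(A ∩ B) / P(B)
= (13/18) / (8/9)
= 13/16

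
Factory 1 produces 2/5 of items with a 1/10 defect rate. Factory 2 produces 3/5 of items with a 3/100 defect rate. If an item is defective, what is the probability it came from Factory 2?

Using Bayes' theorem:
P(F1) = 2/5, P(D|F1) = 1/10
P(F2) = 3/5, P(D|F2) = 3/100
P(D) = P(D|F1)P(F1) + P(D|F2)P(F2)
     = \frac{29}{500}
P(F2|D) = P(D|F2)P(F2) / P(D)
= \frac{9}{29}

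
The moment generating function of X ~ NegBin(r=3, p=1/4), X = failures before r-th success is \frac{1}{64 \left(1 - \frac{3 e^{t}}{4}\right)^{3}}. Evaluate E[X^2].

To find E[X^2], compute M^(2)(0):
M^(1)(t) = \frac{9 e^{t}}{256 \left(1 - \frac{3 e^{t}}{4}\right)^{4}}
M^(2)(t) = \frac{9 e^{t}}{256 \left(1 - \frac{3 e^{t}}{4}\right)^{4}} + \frac{27 e^{2 t}}{256 \left(1 - \frac{3 e^{t}}{4}\right)^{5}}
M^(2)(0) = 117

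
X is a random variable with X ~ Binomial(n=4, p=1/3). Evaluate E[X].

For X ~ Binomial(n=4, p=1/3), the expected value is:
E[X] = \frac{4}{3}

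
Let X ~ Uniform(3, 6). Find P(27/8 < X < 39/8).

P(27/8 < X < 39/8) = ∫_{27/8}^{39/8} f(x) dx
where f(x) = \frac{1}{3}
= \frac{1}{2}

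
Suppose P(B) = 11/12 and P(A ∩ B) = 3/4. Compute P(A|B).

P(A|B) = P(A ∩ B) / P(B)
= (3/4) / (11/12)
= 9/11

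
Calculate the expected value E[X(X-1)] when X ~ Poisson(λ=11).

E[X(X-1)] = E[X² - X] = E[X²] - E[X]
E[X] = 11
E[X²] = Var(X) + (E[X])² = 11 + (11)² = 132
E[X(X-1)] = 132 - 11 = 121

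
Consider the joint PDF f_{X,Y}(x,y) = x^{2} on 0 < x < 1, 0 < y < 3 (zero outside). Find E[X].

f_X(x) = ∫_0^3 x^{2} dy = 3 x^{2}
E[X] = ∫_0^1 x × (3 x^{2}) dx = \frac{3}{4}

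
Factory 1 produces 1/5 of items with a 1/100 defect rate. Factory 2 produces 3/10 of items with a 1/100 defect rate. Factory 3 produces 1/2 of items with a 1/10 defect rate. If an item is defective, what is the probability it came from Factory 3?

Using Bayes' theorem:
P(F1) = 1/5, P(D|F1) = 1/100
P(F2) = 3/10, P(D|F2) = 1/100
P(F3) = 1/2, P(D|F3) = 1/10
P(D) = P(D|F1)P(F1) + P(D|F2)P(F2) + P(D|F3)P(F3)
     = \frac{11}{200}
P(F3|D) = P(D|F3)P(F3) / P(D)
= \frac{10}{11}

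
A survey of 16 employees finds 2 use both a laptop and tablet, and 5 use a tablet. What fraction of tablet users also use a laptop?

P(A ∩ B) = 2/16 = 1/8
P(B) = 5/16
P(A|B) = P(A ∩ B) / P(B) = (1/8) / (5/16) = 2/5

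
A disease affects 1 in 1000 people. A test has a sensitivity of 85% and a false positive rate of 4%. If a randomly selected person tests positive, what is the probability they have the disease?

Let D = the rare event, + = positive/flagged.
P(D) = 1/1000
P(+|D) = 85/100 = 17/20
P(+|D') = 4/100 = 1/25
P(+) = P(+|D)P(D) + P(+|D')P(D')
     = \frac{17}{20} × \frac{1}{1000} + \frac{1}{25} × \frac{999}{1000}
     = \frac{4081}{100000}
P(D|+) = P(+|D)P(D)/P(+) = \frac{85}{4081}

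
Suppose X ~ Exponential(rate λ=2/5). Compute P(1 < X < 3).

P(1 < X < 3) = ∫_{1}^{3} f(x) dx
where f(x) = \frac{2 e^{- \frac{2 x}{5}}}{5}
= - \frac{1 - e^{\frac{4}{5}}}{e^{\frac{6}{5}}}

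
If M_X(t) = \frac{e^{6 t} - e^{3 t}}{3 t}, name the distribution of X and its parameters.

The MGF M(t) = \frac{e^{6 t} - e^{3 t}}{3 t} is the standard form for the Uniform distribution.
Comparing with the known MGF formula identifies: Uniform(3, 6)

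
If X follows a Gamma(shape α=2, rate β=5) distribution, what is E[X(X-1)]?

E[X(X-1)] = E[X² - X] = E[X²] - E[X]
E[X] = \frac{2}{5}
E[X²] = Var(X) + (E[X])² = \frac{2}{25} + (\frac{2}{5})² = \frac{6}{25}
E[X(X-1)] = \frac{6}{25} - \frac{2}{5} = - \frac{4}{25}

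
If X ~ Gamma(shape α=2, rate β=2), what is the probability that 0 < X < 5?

P(0 < X < 5) = ∫_{0}^{5} f(x) dx
where f(x) = 4 x e^{- 2 x}
= 1 - \frac{11}{e^{10}}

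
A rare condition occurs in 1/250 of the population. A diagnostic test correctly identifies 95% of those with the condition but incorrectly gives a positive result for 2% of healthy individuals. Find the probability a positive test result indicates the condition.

Let D = the rare event, + = positive/flagged.
P(D) = 1/250
P(+|D) = 95/100 = 19/20
P(+|D') = 2/100 = 1/50
P(+) = P(+|D)P(D) + P(+|D')P(D')
     = \frac{19}{20} × \frac{1}{250} + \frac{1}{50} × \frac{249}{250}
     = \frac{593}{25000}
P(D|+) = P(+|D)P(D)/P(+) = \frac{95}{593}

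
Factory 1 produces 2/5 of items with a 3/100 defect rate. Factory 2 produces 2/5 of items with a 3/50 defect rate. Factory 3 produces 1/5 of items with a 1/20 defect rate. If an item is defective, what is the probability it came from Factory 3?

Using Bayes' theorem:
P(F1) = 2/5, P(D|F1) = 3/100
P(F2) = 2/5, P(D|F2) = 3/50
P(F3) = 1/5, P(D|F3) = 1/20
P(D) = P(D|F1)P(F1) + P(D|F2)P(F2) + P(D|F3)P(F3)
     = \frac{23}{500}
P(F3|D) = P(D|F3)P(F3) / P(D)
= \frac{5}{23}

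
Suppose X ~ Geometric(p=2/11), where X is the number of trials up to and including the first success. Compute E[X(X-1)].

E[X(X-1)] = E[X² - X] = E[X²] - E[X]
E[X] = \frac{11}{2}
E[X²] = Var(X) + (E[X])² = \frac{99}{4} + (\frac{11}{2})² = 55
E[X(X-1)] = 55 - \frac{11}{2} = \frac{99}{2}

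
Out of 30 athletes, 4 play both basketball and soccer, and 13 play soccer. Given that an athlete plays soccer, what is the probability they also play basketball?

P(A ∩ B) = 4/30 = 2/15
P(B) = 13/30
P(A|B) = P(A ∩ B) / P(B) = (2/15) / (13/30) = 4/13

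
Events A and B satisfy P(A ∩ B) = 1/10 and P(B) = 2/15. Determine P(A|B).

P(A|B) = P(A ∩ B) / P(B)
= (1/10) / (2/15)
= 3/4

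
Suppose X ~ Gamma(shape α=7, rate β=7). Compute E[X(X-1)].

E[X(X-1)] = E[X² - X] = E[X²] - E[X]
E[X] = 1
E[X²] = Var(X) + (E[X])² = \frac{1}{7} + (1)² = \frac{8}{7}
E[X(X-1)] = \frac{8}{7} - 1 = \frac{1}{7}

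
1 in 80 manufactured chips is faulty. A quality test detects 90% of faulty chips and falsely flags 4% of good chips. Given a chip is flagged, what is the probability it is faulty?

Let D = the rare event, + = positive/flagged.
P(D) = 1/80
P(+|D) = 90/100 = 9/10
P(+|D') = 4/100 = 1/25
P(+) = P(+|D)P(D) + P(+|D')P(D')
     = \frac{9}{10} × \frac{1}{80} + \frac{1}{25} × \frac{79}{80}
     = \frac{203}{4000}
P(D|+) = P(+|D)P(D)/P(+) = \frac{45}{203}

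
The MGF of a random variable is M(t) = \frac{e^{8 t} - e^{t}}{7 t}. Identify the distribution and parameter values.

The MGF M(t) = \frac{e^{8 t} - e^{t}}{7 t} is the standard form for the Uniform distribution.
Comparing with the known MGF formula identifies: Uniform(1, 8)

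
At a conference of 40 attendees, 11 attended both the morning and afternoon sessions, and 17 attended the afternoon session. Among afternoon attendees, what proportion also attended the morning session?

P(A ∩ B) = 11/40
P(B) = 17/40
P(A|B) = P(A ∩ B) / P(B) = (11/40) / (17/40) = 11/17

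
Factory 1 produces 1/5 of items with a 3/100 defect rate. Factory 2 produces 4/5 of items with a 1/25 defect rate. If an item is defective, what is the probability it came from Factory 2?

Using Bayes' theorem:
P(F1) = 1/5, P(D|F1) = 3/100
P(F2) = 4/5, P(D|F2) = 1/25
P(D) = P(D|F1)P(F1) + P(D|F2)P(F2)
     = \frac{19}{500}
P(F2|D) = P(D|F2)P(F2) / P(D)
= \frac{16}{19}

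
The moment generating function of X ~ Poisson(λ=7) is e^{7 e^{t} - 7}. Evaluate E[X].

To find E[X], compute M^(1)(0):
M^(1)(t) = 7 e^{t} e^{7 e^{t} - 7}
M^(1)(0) = 7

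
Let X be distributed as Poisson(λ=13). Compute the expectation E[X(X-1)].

E[X(X-1)] = E[X² - X] = E[X²] - E[X]
E[X] = 13
E[X²] = Var(X) + (E[X])² = 13 + (13)² = 182
E[X(X-1)] = 182 - 13 = 169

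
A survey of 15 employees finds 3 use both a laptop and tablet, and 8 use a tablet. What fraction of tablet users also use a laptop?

P(A ∩ B) = 3/15 = 1/5
P(B) = 8/15
P(A|B) = P(A ∩ B) / P(B) = (1/5) / (8/15) = 3/8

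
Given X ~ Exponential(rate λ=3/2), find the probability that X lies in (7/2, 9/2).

P(7/2 < X < 9/2) = ∫_{7/2}^{9/2} f(x) dx
where f(x) = \frac{3 e^{- \frac{3 x}{2}}}{2}
= - \frac{1 - e^{\frac{3}{2}}}{e^{\frac{27}{4}}}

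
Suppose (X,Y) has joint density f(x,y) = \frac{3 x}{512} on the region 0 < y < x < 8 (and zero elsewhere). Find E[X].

f_X(x) = ∫_0^x \frac{3 x}{512} dy = \frac{3 x^{2}}{512}
E[X] = ∫_0^8 x × (\frac{3 x^{2}}{512}) dx = 6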